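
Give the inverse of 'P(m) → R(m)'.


The inverse of (P → Q) is (¬P → ¬Q). It is equivalent to the converse, not to the original.
Here P = 'P(m)' and Q = 'R(m)'.

If not (P(m)), then not (R(m)).


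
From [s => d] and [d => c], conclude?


Hypothetical syllogism: from (P → Q) and (Q → R), infer (P → R).
Chain the two implications through the shared middle term 'd'.

s => c


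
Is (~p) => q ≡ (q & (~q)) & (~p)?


Compare truth tables:
p | q | φ | ψ
-------------
False | False | False | False
True | False | True | False
False | True | True | False
True | True | True | False
They differ at row 2 (p=True, q=False): φ=True but ψ=False.

No, they are not logically equivalent.


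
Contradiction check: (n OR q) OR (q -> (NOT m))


Truth table over {m, n, q}:
m | n | q | φ
-------------
F | F | F | T
T | F | F | T
F | T | F | T
T | T | F | T
F | F | T | T
T | F | T | T
F | T | T | T
T | T | T | T
Satisfying assignment at row 1: m=F, n=F, q=F gives T.

No, it is not a contradiction.


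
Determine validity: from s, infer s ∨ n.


This matches the form of disjunction introduction: the conclusion follows in every model of the premises.

Valid.


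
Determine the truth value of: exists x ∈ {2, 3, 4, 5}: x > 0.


Evaluate the predicate on each element: 2:True, 3:True, 4:True, 5:True.
Witness x = 2 satisfies the predicate.

True


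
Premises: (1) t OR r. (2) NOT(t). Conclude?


Disjunctive syllogism: from (P ∨ Q) and ¬P, infer Q.
One disjunct, 't', is ruled out; the other must hold.

r


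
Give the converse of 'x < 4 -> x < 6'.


The converse of (P → Q) is (Q → P). It is not in general equivalent to the original.
Here P = 'x < 4' and Q = 'x < 6'.

If x < 6, then x < 4.


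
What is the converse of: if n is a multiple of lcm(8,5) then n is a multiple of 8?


The converse of (P → Q) is (Q → P). It is not in general equivalent to the original.
Here P = 'n is a multiple of lcm(8,5)' and Q = 'n is a multiple of 8'.

If n is a multiple of 8, then n is a multiple of lcm(8,5).


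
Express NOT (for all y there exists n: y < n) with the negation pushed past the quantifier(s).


Negation flips each quantifier (∀↔∃) and negates the inner predicate.
¬(for all y there exists n: φ) = there exists y for all n: ¬φ.

there exists y for all n: NOT(y < n)


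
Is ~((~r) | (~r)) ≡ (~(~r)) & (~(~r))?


Compare truth tables:
r | φ | ψ
---------
False | False | False
True | True | True
The columns φ and ψ agree on every row.

Yes, they are logically equivalent.


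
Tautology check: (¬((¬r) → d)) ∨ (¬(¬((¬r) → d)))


Build the truth table over {d, r}:
d | r | φ
---------
F | F | T
T | F | T
F | T | T
T | T | T
Every row evaluates to true.

Yes, it is a tautology.


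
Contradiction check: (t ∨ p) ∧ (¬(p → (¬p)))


Truth table over {p, t}:
p | t | φ
---------
F | F | F
T | F | T
F | T | F
T | T | T
Satisfying assignment at row 2: p=T, t=F gives T.

No, it is not a contradiction.


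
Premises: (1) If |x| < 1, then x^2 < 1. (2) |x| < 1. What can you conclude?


Modus ponens: from (P → Q) and P, infer Q.
P = '|x| < 1' is asserted, and P → Q holds, so Q follows.

x^2 < 1.


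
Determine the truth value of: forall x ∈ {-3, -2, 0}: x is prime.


Evaluate the predicate on each element: -3:False, -2:False, 0:False.
Counterexample x = -3 fails the predicate.

False


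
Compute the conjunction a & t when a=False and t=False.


Conjunction is true only when both operands are true.
Substitute: a=False, t=False.
False & False evaluates to False.

False


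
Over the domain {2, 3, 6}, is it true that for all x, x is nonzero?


Evaluate the predicate on each element: 2:T, 3:T, 6:T.
Every element satisfies the predicate.

T


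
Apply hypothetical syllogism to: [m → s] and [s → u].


Hypothetical syllogism: from (P → Q) and (Q → R), infer (P → R).
Chain the two implications through the shared middle term 's'.

m → u


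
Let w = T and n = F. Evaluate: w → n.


Implication is false only when antecedent is true and consequent is false.
Substitute: w=T, n=F.
T → F evaluates to F.

F


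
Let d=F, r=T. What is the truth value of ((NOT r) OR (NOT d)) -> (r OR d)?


Substitute d=F, r=T:
NOT r = F
NOT d = T
(NOT r) OR (NOT d) = F OR T = T
r OR d = T OR F = T
((NOT r) OR (NOT d)) -> (r OR d) = T -> T = T

T


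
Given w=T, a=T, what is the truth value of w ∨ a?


Disjunction is false only when both operands are false.
Substitute: w=T, a=T.
T ∨ T evaluates to T.

T


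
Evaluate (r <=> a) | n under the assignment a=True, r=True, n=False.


Substitute a=True, r=True, n=False:
r <=> a = True <=> True = True
(r <=> a) | n = True | False = True

True


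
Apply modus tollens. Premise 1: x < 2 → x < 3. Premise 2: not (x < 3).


Modus tollens: from (P → Q) and ¬Q, infer ¬P.
Q = 'x < 3' is denied; since P → Q, P must also fail.

Not (x < 2).


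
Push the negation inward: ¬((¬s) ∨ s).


De Morgan: the negation of a disjunction is the conjunction of the negations.
Distribute ¬ across ∨, flipping it to ∧, and negate each literal.

s ∧ (¬s)


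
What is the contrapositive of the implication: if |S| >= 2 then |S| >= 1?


The contrapositive of (P → Q) is (¬Q → ¬P); it is logically equivalent to the original.
Here P = '|S| >= 2' and Q = '|S| >= 1'.

If not (|S| >= 1), then not (|S| >= 2).


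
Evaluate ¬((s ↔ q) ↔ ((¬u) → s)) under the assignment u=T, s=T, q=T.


Substitute u=T, s=T, q=T:
s ↔ q = T ↔ T = T
¬u = F
(¬u) → s = F → T = T
(s ↔ q) ↔ ((¬u) → s) = T ↔ T = T
¬((s ↔ q) ↔ ((¬u) → s)) = F

F


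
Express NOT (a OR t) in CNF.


Step 1: Apply De Morgan: ¬(a ∨ t) = ¬a ∧ ¬t.

(NOT a) AND (NOT t)


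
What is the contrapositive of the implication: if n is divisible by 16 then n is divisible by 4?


The contrapositive of (P → Q) is (¬Q → ¬P); it is logically equivalent to the original.
Here P = 'n is divisible by 16' and Q = 'n is divisible by 4'.

If not (n is divisible by 4), then not (n is divisible by 16).


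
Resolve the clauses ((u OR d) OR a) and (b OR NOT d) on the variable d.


The clauses contain complementary literals d and NOTd.
Resolution eliminates this pair and disjoins the remaining literals (merging duplicates).

((u OR a) OR b)


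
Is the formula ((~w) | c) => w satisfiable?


Search for a satisfying assignment over {c, w}.
Try c=False, w=True: the formula evaluates to True.
A satisfying assignment exists.

Satisfiable.


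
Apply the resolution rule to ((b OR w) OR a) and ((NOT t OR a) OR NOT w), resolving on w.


The clauses contain complementary literals w and NOTw.
Resolution eliminates this pair and disjoins the remaining literals (merging duplicates).

((a OR b) OR NOT t)


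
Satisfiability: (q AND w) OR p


Search for a satisfying assignment over {p, q, w}.
Try p=T, q=F, w=F: the formula evaluates to T.
A satisfying assignment exists.

Satisfiable.


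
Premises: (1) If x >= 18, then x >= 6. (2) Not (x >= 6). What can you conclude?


Modus tollens: from (P → Q) and ¬Q, infer ¬P.
Q = 'x >= 6' is denied; since P → Q, P must also fail.

Not (x >= 18).


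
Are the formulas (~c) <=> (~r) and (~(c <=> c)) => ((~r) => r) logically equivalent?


Compare truth tables:
c | r | φ | ψ
-------------
False | False | True | True
True | False | False | True
False | True | False | True
True | True | True | True
They differ at row 2 (c=True, r=False): φ=False but ψ=True.

No, they are not logically equivalent.


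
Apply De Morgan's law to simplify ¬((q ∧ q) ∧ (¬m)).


De Morgan: the negation of a conjunction is the disjunction of the negations.
Distribute ¬ across ∧, flipping it to ∨, and negate each literal.

((¬q) ∨ (¬q)) ∨ m


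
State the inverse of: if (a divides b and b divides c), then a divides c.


The inverse of (P → Q) is (¬P → ¬Q). It is equivalent to the converse, not to the original.
Here P = '(a divides b and b divides c)' and Q = 'a divides c'.

If not ((a divides b and b divides c)), then not (a divides c).


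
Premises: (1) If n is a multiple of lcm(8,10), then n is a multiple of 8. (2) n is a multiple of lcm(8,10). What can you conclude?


Modus ponens: from (P → Q) and P, infer Q.
P = 'n is a multiple of lcm(8,10)' is asserted, and P → Q holds, so Q follows.

n is a multiple of 8.


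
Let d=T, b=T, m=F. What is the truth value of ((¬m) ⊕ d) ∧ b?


Substitute d=T, b=T, m=F:
¬m = T
(¬m) ⊕ d = T ⊕ T = F
((¬m) ⊕ d) ∧ b = F ∧ T = F

F


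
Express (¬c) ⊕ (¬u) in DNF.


Step 1: (¬c) ⊕ (¬u) is true exactly when they disagree: ((¬c) ∧ ¬(¬u)) ∨ (¬(¬c) ∧ (¬u)).
Step 2: Eliminate any double negations (¬¬X = X).

((¬c) ∧ u) ∨ (c ∧ (¬u))


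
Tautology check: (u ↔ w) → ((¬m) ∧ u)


Build the truth table over {m, u, w}:
m | u | w | φ
-------------
F | F | F | F
T | F | F | F
F | T | F | T
T | T | F | T
F | F | T | T
T | F | T | T
F | T | T | T
T | T | T | F
Counterexample at row 1: with m=F, u=F, w=F, the formula is F.

No, it is not a tautology.


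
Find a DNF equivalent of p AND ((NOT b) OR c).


Step 1: Distribute ∧ over ∨: p ∧ ((¬b) ∨ c) = (p ∧ (¬b)) ∨ (p ∧ c).

(p AND (NOT b)) OR (p AND c)


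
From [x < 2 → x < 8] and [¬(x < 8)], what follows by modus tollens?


Modus tollens: from (P → Q) and ¬Q, infer ¬P.
Q = 'x < 8' is denied; since P → Q, P must also fail.

Not (x < 2).


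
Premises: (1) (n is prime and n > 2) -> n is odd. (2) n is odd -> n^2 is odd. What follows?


Hypothetical syllogism: from (P → Q) and (Q → R), infer (P → R).
Chain the two implications through the shared middle term 'n is odd'.

(n is prime and n > 2) -> n^2 is odd


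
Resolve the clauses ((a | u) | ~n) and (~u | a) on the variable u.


The clauses contain complementary literals u and ~u.
Resolution eliminates this pair and disjoins the remaining literals (merging duplicates).

(~n | a)


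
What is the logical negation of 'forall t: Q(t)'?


¬(forall x: φ) = exists x: ¬φ, and ¬(exists x: φ) = forall x: ¬φ.
Apply to the universal statement.

exists t: ~(Q(t))


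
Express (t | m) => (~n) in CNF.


Step 1: Rewrite as ¬(t ∨ m) ∨ (¬n) = (¬t ∧ ¬m) ∨ (¬n).
Step 2: Distribute ∨ over ∧.

((~t) | (~n)) & ((~m) | (~n))


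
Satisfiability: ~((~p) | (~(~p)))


Check all 2 assignments over {p}:
p | φ
-----
False | False
True | False
No assignment makes the formula true.

Unsatisfiable.


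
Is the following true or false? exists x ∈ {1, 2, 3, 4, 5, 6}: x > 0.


Evaluate the predicate on each element: 1:True, 2:True, 3:True, 4:True, 5:True, 6:True.
Witness x = 1 satisfies the predicate.

True


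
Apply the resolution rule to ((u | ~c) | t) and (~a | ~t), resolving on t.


The clauses contain complementary literals t and ~t.
Resolution eliminates this pair and disjoins the remaining literals (merging duplicates).

((u | ~c) | ~a)


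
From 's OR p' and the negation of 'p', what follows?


Disjunctive syllogism: from (P ∨ Q) and ¬P, infer Q.
One disjunct, 'p', is ruled out; the other must hold.

s


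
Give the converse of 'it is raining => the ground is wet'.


The converse of (P → Q) is (Q → P). It is not in general equivalent to the original.
Here P = 'it is raining' and Q = 'the ground is wet'.

If the ground is wet, then it is raining.


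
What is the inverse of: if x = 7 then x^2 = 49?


The inverse of (P → Q) is (¬P → ¬Q). It is equivalent to the converse, not to the original.
Here P = 'x = 7' and Q = 'x^2 = 49'.

If not (x = 7), then not (x^2 = 49).


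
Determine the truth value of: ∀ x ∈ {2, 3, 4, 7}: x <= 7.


Evaluate the predicate on each element: 2:T, 3:T, 4:T, 7:T.
Every element satisfies the predicate.

T


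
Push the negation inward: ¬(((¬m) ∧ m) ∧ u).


De Morgan: the negation of a conjunction is the disjunction of the negations.
Distribute ¬ across ∧, flipping it to ∨, and negate each literal.

(m ∨ (¬m)) ∨ (¬u)


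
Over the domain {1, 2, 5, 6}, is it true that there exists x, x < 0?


Evaluate the predicate on each element: 1:F, 2:F, 5:F, 6:F.
No element satisfies the predicate.

F


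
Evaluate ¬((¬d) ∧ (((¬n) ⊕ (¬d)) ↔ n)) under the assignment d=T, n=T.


Substitute d=T, n=T:
¬d = F
¬n = F
¬d = F
(¬n) ⊕ (¬d) = F ⊕ F = F
((¬n) ⊕ (¬d)) ↔ n = F ↔ T = F
(¬d) ∧ (((¬n) ⊕ (¬d)) ↔ n) = F ∧ F = F
¬((¬d) ∧ (((¬n) ⊕ (¬d)) ↔ n)) = T

T


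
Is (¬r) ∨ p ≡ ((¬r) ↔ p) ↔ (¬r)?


Compare truth tables:
p | r | φ | ψ
-------------
F | F | T | F
T | F | T | T
F | T | F | F
T | T | T | T
They differ at row 1 (p=F, r=F): φ=T but ψ=F.

No, they are not logically equivalent.


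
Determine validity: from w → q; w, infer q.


This matches the form of modus ponens: the conclusion follows in every model of the premises.

Valid.


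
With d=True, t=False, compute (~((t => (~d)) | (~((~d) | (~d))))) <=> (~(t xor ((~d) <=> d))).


Substitute d=True, t=False:
… (earlier sub-steps elided)
~d = False
(~d) | (~d) = False | False = False
~((~d) | (~d)) = True
(t => (~d)) | (~((~d) | (~d))) = True | True = True
~((t => (~d)) | (~((~d) | (~d)))) = False
~d = False
(~d) <=> d = False <=> True = False
t xor ((~d) <=> d) = False xor False = False
~(t xor ((~d) <=> d)) = True
(~((t => (~d)) | (~((~d) | (~d))))) <=> (~(t xor ((~d) <=> d))) = False <=> True = False

False


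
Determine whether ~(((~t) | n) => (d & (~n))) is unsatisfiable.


Truth table over {d, n, t}:
d | n | t | φ
-------------
False | False | False | True
True | False | False | False
False | True | False | True
True | True | False | True
False | False | True | False
True | False | True | False
False | True | True | True
True | True | True | True
Satisfying assignment at row 1: d=False, n=False, t=False gives True.

No, it is not a contradiction.


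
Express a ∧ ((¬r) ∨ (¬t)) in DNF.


Step 1: Distribute ∧ over ∨: a ∧ ((¬r) ∨ (¬t)) = (a ∧ (¬r)) ∨ (a ∧ (¬t)).

(a ∧ (¬r)) ∨ (a ∧ (¬t))


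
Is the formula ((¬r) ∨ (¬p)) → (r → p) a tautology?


Build the truth table over {p, r}:
p | r | φ
---------
F | F | T
T | F | T
F | T | F
T | T | T
Counterexample at row 3: with p=F, r=T, the formula is F.

No, it is not a tautology.


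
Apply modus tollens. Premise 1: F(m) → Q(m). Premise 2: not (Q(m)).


Modus tollens: from (P → Q) and ¬Q, infer ¬P.
Q = 'Q(m)' is denied; since P → Q, P must also fail.

Not (F(m)).


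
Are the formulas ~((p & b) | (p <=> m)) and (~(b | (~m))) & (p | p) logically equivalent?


Compare truth tables:
b | m | p | φ | ψ
-----------------
False | False | False | False | False
True | False | False | False | False
False | True | False | True | False
True | True | False | True | False
False | False | True | True | False
True | False | True | False | False
False | True | True | False | True
True | True | True | False | False
They differ at row 3 (b=False, m=True, p=False): φ=True but ψ=False.

No, they are not logically equivalent.


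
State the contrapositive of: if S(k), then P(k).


The contrapositive of (P → Q) is (¬Q → ¬P); it is logically equivalent to the original.
Here P = 'S(k)' and Q = 'P(k)'.

If not (P(k)), then not (S(k)).


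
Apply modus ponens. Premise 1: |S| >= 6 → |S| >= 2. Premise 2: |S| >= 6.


Modus ponens: from (P → Q) and P, infer Q.
P = '|S| >= 6' is asserted, and P → Q holds, so Q follows.

|S| >= 2.


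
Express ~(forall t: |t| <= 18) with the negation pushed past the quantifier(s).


¬(forall x: φ) = exists x: ¬φ, and ¬(exists x: φ) = forall x: ¬φ.
Apply to the universal statement.

exists t: ~(|t| <= 18)


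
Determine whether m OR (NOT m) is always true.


Build the truth table over {m}:
m | φ
-----
F | T
T | T
Every row evaluates to true.

Yes, it is a tautology.


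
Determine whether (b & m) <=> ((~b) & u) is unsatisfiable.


Truth table over {b, m, u}:
b | m | u | φ
-------------
False | False | False | True
True | False | False | True
False | True | False | True
True | True | False | False
False | False | True | False
True | False | True | True
False | True | True | False
True | True | True | False
Satisfying assignment at row 1: b=False, m=False, u=False gives True.

No, it is not a contradiction.


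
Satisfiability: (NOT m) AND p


Search for a satisfying assignment over {m, p}.
Try m=F, p=T: the formula evaluates to T.
A satisfying assignment exists.

Satisfiable.


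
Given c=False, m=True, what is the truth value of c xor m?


Exclusive or is true when exactly one operand is true.
Substitute: c=False, m=True.
False xor True evaluates to True.

True


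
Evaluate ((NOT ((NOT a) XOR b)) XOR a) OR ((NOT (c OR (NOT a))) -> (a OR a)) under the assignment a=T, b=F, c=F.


Substitute a=T, b=F, c=F:
NOT a = F
(NOT a) XOR b = F XOR F = F
NOT ((NOT a) XOR b) = T
(NOT ((NOT a) XOR b)) XOR a = T XOR T = F
NOT a = F
c OR (NOT a) = F OR F = F
NOT (c OR (NOT a)) = T
a OR a = T OR T = T
(NOT (c OR (NOT a))) -> (a OR a) = T -> T = T
((NOT ((NOT a) XOR b)) XOR a) OR ((NOT (c OR (NOT a))) -> (a OR a)) = F OR T = T

T


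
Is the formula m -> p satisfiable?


Search for a satisfying assignment over {m, p}.
Try m=F, p=F: the formula evaluates to T.
A satisfying assignment exists.

Satisfiable.


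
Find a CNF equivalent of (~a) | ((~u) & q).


Step 1: Distribute ∨ over ∧: (¬a) ∨ ((¬u) ∧ q) = ((¬a) ∨ (¬u)) ∧ ((¬a) ∨ q).

((~a) | (~u)) & ((~a) | q)


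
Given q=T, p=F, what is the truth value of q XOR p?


Exclusive or is true when exactly one operand is true.
Substitute: q=T, p=F.
T XOR F evaluates to T.

T


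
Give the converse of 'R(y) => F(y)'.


The converse of (P → Q) is (Q → P). It is not in general equivalent to the original.
Here P = 'R(y)' and Q = 'F(y)'.

If F(y), then R(y).


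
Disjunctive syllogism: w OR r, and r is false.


Disjunctive syllogism: from (P ∨ Q) and ¬P, infer Q.
One disjunct, 'r', is ruled out; the other must hold.

w


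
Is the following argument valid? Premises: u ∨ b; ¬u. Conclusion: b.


This matches the form of disjunctive syllogism: the conclusion follows in every model of the premises.

Valid.


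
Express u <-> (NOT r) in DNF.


Step 1: u ↔ (¬r) is true exactly when both agree: (u ∧ (¬r)) ∨ (¬u ∧ ¬(¬r)).
Step 2: Eliminate any double negations (¬¬X = X).

(u AND (NOT r)) OR ((NOT u) AND r)


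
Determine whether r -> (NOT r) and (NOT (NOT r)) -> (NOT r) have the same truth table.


Compare truth tables:
r | φ | ψ
---------
F | T | T
T | F | F
The columns φ and ψ agree on every row.

Yes, they are logically equivalent.


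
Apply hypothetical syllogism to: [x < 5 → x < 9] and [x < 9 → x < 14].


Hypothetical syllogism: from (P → Q) and (Q → R), infer (P → R).
Chain the two implications through the shared middle term 'x < 9'.

x < 5 → x < 14


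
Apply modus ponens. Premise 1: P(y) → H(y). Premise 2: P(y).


Modus ponens: from (P → Q) and P, infer Q.
P = 'P(y)' is asserted, and P → Q holds, so Q follows.

H(y).


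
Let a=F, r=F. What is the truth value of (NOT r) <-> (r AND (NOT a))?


Substitute a=F, r=F:
NOT r = T
NOT a = T
r AND (NOT a) = F AND T = F
(NOT r) <-> (r AND (NOT a)) = T <-> F = F

F


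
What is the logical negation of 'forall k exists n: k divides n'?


Negation flips each quantifier (∀↔∃) and negates the inner predicate.
¬(forall k exists n: φ) = exists k forall n: ¬φ.

exists k forall n: ~(k divides n)


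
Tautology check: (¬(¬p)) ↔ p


Build the truth table over {p}:
p | φ
-----
F | T
T | T
Every row evaluates to true.

Yes, it is a tautology.


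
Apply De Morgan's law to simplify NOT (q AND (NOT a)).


De Morgan: the negation of a conjunction is the disjunction of the negations.
Distribute NOT across AND, flipping it to OR, and negate each literal.

(NOT q) OR a


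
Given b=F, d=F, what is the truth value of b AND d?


Conjunction is true only when both operands are true.
Substitute: b=F, d=F.
F AND F evaluates to F.

F


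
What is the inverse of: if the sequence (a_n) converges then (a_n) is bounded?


The inverse of (P → Q) is (¬P → ¬Q). It is equivalent to the converse, not to the original.
Here P = 'the sequence (a_n) converges' and Q = '(a_n) is bounded'.

If not (the sequence (a_n) converges), then not ((a_n) is bounded).


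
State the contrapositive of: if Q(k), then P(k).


The contrapositive of (P → Q) is (¬Q → ¬P); it is logically equivalent to the original.
Here P = 'Q(k)' and Q = 'P(k)'.

If not (P(k)), then not (Q(k)).


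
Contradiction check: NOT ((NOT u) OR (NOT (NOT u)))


Truth table over {u}:
u | φ
-----
F | F
T | F
Every row is false.

Yes, it is a contradiction.


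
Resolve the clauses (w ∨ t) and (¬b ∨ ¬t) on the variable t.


The clauses contain complementary literals t and ¬t.
Resolution eliminates this pair and disjoins the remaining literals (merging duplicates).

(w ∨ ¬b)


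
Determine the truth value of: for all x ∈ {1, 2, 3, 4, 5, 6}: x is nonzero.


Evaluate the predicate on each element: 1:T, 2:T, 3:T, 4:T, 5:T, 6:T.
Every element satisfies the predicate.

T


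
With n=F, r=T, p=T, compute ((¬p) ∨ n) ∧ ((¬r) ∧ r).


Substitute n=F, r=T, p=T:
¬p = F
(¬p) ∨ n = F ∨ F = F
¬r = F
(¬r) ∧ r = F ∧ T = F
((¬p) ∨ n) ∧ ((¬r) ∧ r) = F ∧ F = F

F


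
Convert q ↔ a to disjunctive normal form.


Step 1: q ↔ a is true exactly when both agree: (q ∧ a) ∨ (¬q ∧ ¬a).

(q ∧ a) ∨ ((¬q) ∧ (¬a))


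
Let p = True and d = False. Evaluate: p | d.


Disjunction is false only when both operands are false.
Substitute: p=True, d=False.
True | False evaluates to True.

True


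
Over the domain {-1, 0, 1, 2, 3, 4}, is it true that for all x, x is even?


Evaluate the predicate on each element: -1:F, 0:T, 1:F, 2:T, 3:F, 4:T.
Counterexample x = -1 fails the predicate.

F


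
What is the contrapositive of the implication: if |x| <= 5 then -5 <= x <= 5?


The contrapositive of (P → Q) is (¬Q → ¬P); it is logically equivalent to the original.
Here P = '|x| <= 5' and Q = '-5 <= x <= 5'.

If not (-5 <= x <= 5), then not (|x| <= 5).


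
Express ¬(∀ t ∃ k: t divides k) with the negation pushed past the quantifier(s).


Negation flips each quantifier (∀↔∃) and negates the inner predicate.
¬(∀ t ∃ k: φ) = ∃ t ∀ k: ¬φ.

∃ t ∀ k: ¬(t divides k)


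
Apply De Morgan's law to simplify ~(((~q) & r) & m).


De Morgan: the negation of a conjunction is the disjunction of the negations.
Distribute ~ across &, flipping it to |, and negate each literal.

(q | (~r)) | (~m)


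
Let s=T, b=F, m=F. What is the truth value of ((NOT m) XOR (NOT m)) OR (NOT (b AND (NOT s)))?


Substitute s=T, b=F, m=F:
NOT m = T
NOT m = T
(NOT m) XOR (NOT m) = T XOR T = F
NOT s = F
b AND (NOT s) = F AND F = F
NOT (b AND (NOT s)) = T
((NOT m) XOR (NOT m)) OR (NOT (b AND (NOT s))) = F OR T = T

T


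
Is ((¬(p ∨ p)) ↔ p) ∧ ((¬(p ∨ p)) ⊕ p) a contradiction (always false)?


Truth table over {p}:
p | φ
-----
F | F
T | F
Every row is false.

Yes, it is a contradiction.


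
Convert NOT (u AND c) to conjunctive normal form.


Step 1: Apply De Morgan: ¬(u ∧ c) = ¬u ∨ ¬c.

(NOT u) OR (NOT c)


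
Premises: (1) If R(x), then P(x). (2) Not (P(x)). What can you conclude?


Modus tollens: from (P → Q) and ¬Q, infer ¬P.
Q = 'P(x)' is denied; since P → Q, P must also fail.

Not (R(x)).


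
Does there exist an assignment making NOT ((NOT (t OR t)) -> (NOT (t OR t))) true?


Check all 2 assignments over {t}:
t | φ
-----
F | F
T | F
No assignment makes the formula true.

Unsatisfiable.


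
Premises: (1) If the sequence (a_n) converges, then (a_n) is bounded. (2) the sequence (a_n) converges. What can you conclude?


Modus ponens: from (P → Q) and P, infer Q.
P = 'the sequence (a_n) converges' is asserted, and P → Q holds, so Q follows.

(a_n) is bounded.


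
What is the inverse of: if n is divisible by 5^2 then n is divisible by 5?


The inverse of (P → Q) is (¬P → ¬Q). It is equivalent to the converse, not to the original.
Here P = 'n is divisible by 5^2' and Q = 'n is divisible by 5'.

If not (n is divisible by 5^2), then not (n is divisible by 5).


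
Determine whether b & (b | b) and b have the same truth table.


Compare truth tables:
b | φ | ψ
---------
False | False | False
True | True | True
The columns φ and ψ agree on every row.

Yes, they are logically equivalent.


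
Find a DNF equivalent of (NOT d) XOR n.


Step 1: (¬d) ⊕ n is true exactly when they disagree: ((¬d) ∧ ¬n) ∨ (¬(¬d) ∧ n).
Step 2: Eliminate any double negations (¬¬X = X).

((NOT d) AND (NOT n)) OR (d AND n)


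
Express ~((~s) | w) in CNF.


Step 1: Apply De Morgan: ¬((¬s) ∨ w) = ¬(¬s) ∧ ¬w.
Step 2: Eliminate any double negations (¬¬X = X).

s & (~w)


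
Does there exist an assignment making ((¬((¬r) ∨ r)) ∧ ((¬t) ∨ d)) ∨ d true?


Search for a satisfying assignment over {d, r, t}.
Try d=T, r=F, t=F: the formula evaluates to T.
A satisfying assignment exists.

Satisfiable.


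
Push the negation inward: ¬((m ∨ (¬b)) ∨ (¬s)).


De Morgan: the negation of a disjunction is the conjunction of the negations.
Distribute ¬ across ∨, flipping it to ∧, and negate each literal.

((¬m) ∧ b) ∧ s


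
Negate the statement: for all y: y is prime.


¬(for all x: φ) = there exists x: ¬φ, and ¬(there exists x: φ) = for all x: ¬φ.
Apply to the universal statement.

there exists y: NOT(y is prime)


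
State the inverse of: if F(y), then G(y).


The inverse of (P → Q) is (¬P → ¬Q). It is equivalent to the converse, not to the original.
Here P = 'F(y)' and Q = 'G(y)'.

If not (F(y)), then not (G(y)).


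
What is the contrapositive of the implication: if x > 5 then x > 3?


The contrapositive of (P → Q) is (¬Q → ¬P); it is logically equivalent to the original.
Here P = 'x > 5' and Q = 'x > 3'.

If not (x > 3), then not (x > 5).


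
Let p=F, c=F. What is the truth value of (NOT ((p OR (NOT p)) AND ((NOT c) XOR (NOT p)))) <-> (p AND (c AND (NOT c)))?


Substitute p=F, c=F:
… (earlier sub-steps elided)
p OR (NOT p) = F OR T = T
NOT c = T
NOT p = T
(NOT c) XOR (NOT p) = T XOR T = F
(p OR (NOT p)) AND ((NOT c) XOR (NOT p)) = T AND F = F
NOT ((p OR (NOT p)) AND ((NOT c) XOR (NOT p))) = T
NOT c = T
c AND (NOT c) = F AND T = F
p AND (c AND (NOT c)) = F AND F = F
(NOT ((p OR (NOT p)) AND ((NOT c) XOR (NOT p)))) <-> (p AND (c AND (NOT c))) = T <-> F = F

F


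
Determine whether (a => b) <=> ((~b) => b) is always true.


Build the truth table over {a, b}:
a | b | φ
---------
False | False | False
True | False | True
False | True | True
True | True | True
Counterexample at row 1: with a=False, b=False, the formula is False.

No, it is not a tautology.


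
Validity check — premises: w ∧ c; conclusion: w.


This matches the form of conjunction elimination: the conclusion follows in every model of the premises.

Valid.


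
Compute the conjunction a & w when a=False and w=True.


Conjunction is true only when both operands are true.
Substitute: a=False, w=True.
False & True evaluates to False.

False


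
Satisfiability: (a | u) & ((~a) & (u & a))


Check all 4 assignments over {a, u}:
a | u | φ
---------
False | False | False
True | False | False
False | True | False
True | True | False
No assignment makes the formula true.

Unsatisfiable.


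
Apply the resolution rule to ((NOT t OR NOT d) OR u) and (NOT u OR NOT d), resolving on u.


The clauses contain complementary literals u and NOTu.
Resolution eliminates this pair and disjoins the remaining literals (merging duplicates).

(NOT t OR NOT d)


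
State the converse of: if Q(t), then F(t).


The converse of (P → Q) is (Q → P). It is not in general equivalent to the original.
Here P = 'Q(t)' and Q = 'F(t)'.

If F(t), then Q(t).


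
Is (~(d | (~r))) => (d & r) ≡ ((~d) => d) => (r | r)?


Compare truth tables:
d | r | φ | ψ
-------------
False | False | True | True
True | False | True | False
False | True | False | True
True | True | True | True
They differ at row 2 (d=True, r=False): φ=True but ψ=False.

No, they are not logically equivalent.


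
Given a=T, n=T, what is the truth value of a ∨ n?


Disjunction is false only when both operands are false.
Substitute: a=T, n=T.
T ∨ T evaluates to T.

T


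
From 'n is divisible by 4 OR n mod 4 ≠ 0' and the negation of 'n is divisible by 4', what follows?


Disjunctive syllogism: from (P ∨ Q) and ¬P, infer Q.
One disjunct, 'n is divisible by 4', is ruled out; the other must hold.

n mod 4 ≠ 0


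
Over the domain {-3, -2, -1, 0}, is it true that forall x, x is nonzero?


Evaluate the predicate on each element: -3:True, -2:True, -1:True, 0:False.
Counterexample x = 0 fails the predicate.

False


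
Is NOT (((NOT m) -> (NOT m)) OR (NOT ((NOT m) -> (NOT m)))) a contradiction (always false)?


Truth table over {m}:
m | φ
-----
F | F
T | F
Every row is false.

Yes, it is a contradiction.


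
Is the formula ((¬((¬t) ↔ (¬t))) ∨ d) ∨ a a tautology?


Build the truth table over {a, d, t}:
a | d | t | φ
-------------
F | F | F | F
T | F | F | T
F | T | F | T
T | T | F | T
F | F | T | F
T | F | T | T
F | T | T | T
T | T | T | T
Counterexample at row 1: with a=F, d=F, t=F, the formula is F.

No, it is not a tautology.


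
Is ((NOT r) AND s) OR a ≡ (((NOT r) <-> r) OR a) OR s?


Compare truth tables:
a | r | s | φ | ψ
-----------------
F | F | F | F | F
T | F | F | T | T
F | T | F | F | F
T | T | F | T | T
F | F | T | T | T
T | F | T | T | T
F | T | T | F | T
T | T | T | T | T
They differ at row 7 (a=F, r=T, s=T): φ=F but ψ=T.

No, they are not logically equivalent.


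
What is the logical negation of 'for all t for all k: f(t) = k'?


Negation flips each quantifier (∀↔∃) and negates the inner predicate.
¬(for all t for all k: φ) = there exists t there exists k: ¬φ.

there exists t there exists k: NOT(f(t) = k)


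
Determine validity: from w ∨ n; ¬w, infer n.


This matches the form of disjunctive syllogism: the conclusion follows in every model of the premises.

Valid.


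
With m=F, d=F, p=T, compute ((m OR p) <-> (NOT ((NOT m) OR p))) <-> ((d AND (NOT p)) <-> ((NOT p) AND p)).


Substitute m=F, d=F, p=T:
… (earlier sub-steps elided)
NOT m = T
(NOT m) OR p = T OR T = T
NOT ((NOT m) OR p) = F
(m OR p) <-> (NOT ((NOT m) OR p)) = T <-> F = F
NOT p = F
d AND (NOT p) = F AND F = F
NOT p = F
(NOT p) AND p = F AND T = F
(d AND (NOT p)) <-> ((NOT p) AND p) = F <-> F = T
((m OR p) <-> (NOT ((NOT m) OR p))) <-> ((d AND (NOT p)) <-> ((NOT p) AND p)) = F <-> T = F

F


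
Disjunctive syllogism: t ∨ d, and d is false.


Disjunctive syllogism: from (P ∨ Q) and ¬P, infer Q.
One disjunct, 'd', is ruled out; the other must hold.

t


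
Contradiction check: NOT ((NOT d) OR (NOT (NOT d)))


Truth table over {d}:
d | φ
-----
F | F
T | F
Every row is false.

Yes, it is a contradiction.


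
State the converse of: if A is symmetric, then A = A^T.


The converse of (P → Q) is (Q → P). It is not in general equivalent to the original.
Here P = 'A is symmetric' and Q = 'A = A^T'.

If A = A^T, then A is symmetric.


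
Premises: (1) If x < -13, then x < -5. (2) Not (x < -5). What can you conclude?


Modus tollens: from (P → Q) and ¬Q, infer ¬P.
Q = 'x < -5' is denied; since P → Q, P must also fail.

Not (x < -13).


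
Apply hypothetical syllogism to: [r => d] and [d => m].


Hypothetical syllogism: from (P → Q) and (Q → R), infer (P → R).
Chain the two implications through the shared middle term 'd'.

r => m


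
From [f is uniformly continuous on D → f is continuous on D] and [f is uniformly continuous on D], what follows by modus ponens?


Modus ponens: from (P → Q) and P, infer Q.
P = 'f is uniformly continuous on D' is asserted, and P → Q holds, so Q follows.

f is continuous on D.


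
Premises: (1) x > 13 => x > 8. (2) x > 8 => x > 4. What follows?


Hypothetical syllogism: from (P → Q) and (Q → R), infer (P → R).
Chain the two implications through the shared middle term 'x > 8'.

x > 13 => x > 4


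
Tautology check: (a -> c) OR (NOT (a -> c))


Build the truth table over {a, c}:
a | c | φ
---------
F | F | T
T | F | T
F | T | T
T | T | T
Every row evaluates to true.

Yes, it is a tautology.


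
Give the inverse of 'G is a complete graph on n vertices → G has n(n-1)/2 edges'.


The inverse of (P → Q) is (¬P → ¬Q). It is equivalent to the converse, not to the original.
Here P = 'G is a complete graph on n vertices' and Q = 'G has n(n-1)/2 edges'.

If not (G is a complete graph on n vertices), then not (G has n(n-1)/2 edges).


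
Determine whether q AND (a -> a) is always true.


Build the truth table over {a, q}:
a | q | φ
---------
F | F | F
T | F | F
F | T | T
T | T | T
Counterexample at row 1: with a=F, q=F, the formula is F.

No, it is not a tautology.


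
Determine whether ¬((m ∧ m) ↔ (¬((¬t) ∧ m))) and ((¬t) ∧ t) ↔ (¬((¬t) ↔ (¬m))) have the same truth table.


Compare truth tables:
m | t | φ | ψ
-------------
F | F | T | T
T | F | T | F
F | T | T | F
T | T | F | T
They differ at row 2 (m=T, t=F): φ=T but ψ=F.

No, they are not logically equivalent.


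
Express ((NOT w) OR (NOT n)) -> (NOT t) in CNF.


Step 1: Rewrite as ¬((¬w) ∨ (¬n)) ∨ (¬t) = (¬(¬w) ∧ ¬(¬n)) ∨ (¬t).
Step 2: Distribute ∨ over ∧.
Step 3: Eliminate any double negations (¬¬X = X).

(w OR (NOT t)) AND (n OR (NOT t))


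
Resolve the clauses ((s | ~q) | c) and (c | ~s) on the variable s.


The clauses contain complementary literals s and ~s.
Resolution eliminates this pair and disjoins the remaining literals (merging duplicates).

(~q | c)


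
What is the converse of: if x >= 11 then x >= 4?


The converse of (P → Q) is (Q → P). It is not in general equivalent to the original.
Here P = 'x >= 11' and Q = 'x >= 4'.

If x >= 4, then x >= 11.


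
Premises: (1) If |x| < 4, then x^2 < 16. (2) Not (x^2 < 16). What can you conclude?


Modus tollens: from (P → Q) and ¬Q, infer ¬P.
Q = 'x^2 < 16' is denied; since P → Q, P must also fail.

Not (|x| < 4).


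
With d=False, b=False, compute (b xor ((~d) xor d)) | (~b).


Substitute d=False, b=False:
~d = True
(~d) xor d = True xor False = True
b xor ((~d) xor d) = False xor True = True
~b = True
(b xor ((~d) xor d)) | (~b) = True | True = True

True


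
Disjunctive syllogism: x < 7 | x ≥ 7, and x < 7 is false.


Disjunctive syllogism: from (P ∨ Q) and ¬P, infer Q.
One disjunct, 'x < 7', is ruled out; the other must hold.

x ≥ 7


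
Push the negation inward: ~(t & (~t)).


De Morgan: the negation of a conjunction is the disjunction of the negations.
Distribute ~ across &, flipping it to |, and negate each literal.

(~t) | t


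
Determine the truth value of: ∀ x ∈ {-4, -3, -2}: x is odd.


Evaluate the predicate on each element: -4:F, -3:T, -2:F.
Counterexample x = -4 fails the predicate.

F


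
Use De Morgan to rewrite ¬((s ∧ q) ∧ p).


De Morgan: the negation of a conjunction is the disjunction of the negations.
Distribute ¬ across ∧, flipping it to ∨, and negate each literal.

((¬s) ∨ (¬q)) ∨ (¬p)


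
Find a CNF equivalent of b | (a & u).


Step 1: Distribute ∨ over ∧: b ∨ (a ∧ u) = (b ∨ a) ∧ (b ∨ u).

(b | a) & (b | u)


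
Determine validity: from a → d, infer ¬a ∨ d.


This matches the form of material implication: the conclusion follows in every model of the premises.

Valid.


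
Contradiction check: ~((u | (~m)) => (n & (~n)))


Truth table over {m, n, u}:
m | n | u | φ
-------------
False | False | False | True
True | False | False | False
False | True | False | True
True | True | False | False
False | False | True | True
True | False | True | True
False | True | True | True
True | True | True | True
Satisfying assignment at row 1: m=False, n=False, u=False gives True.

No, it is not a contradiction.


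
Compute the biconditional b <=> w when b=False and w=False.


Biconditional is true when both operands have the same truth value.
Substitute: b=False, w=False.
False <=> False evaluates to True.

True


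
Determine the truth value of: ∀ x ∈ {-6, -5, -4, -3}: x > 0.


Evaluate the predicate on each element: -6:F, -5:F, -4:F, -3:F.
Counterexample x = -6 fails the predicate.

F


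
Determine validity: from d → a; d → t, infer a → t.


This is (no valid rule). There exist truth assignments where the premises are all true but the conclusion is false.

Invalid.


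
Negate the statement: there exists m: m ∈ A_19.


¬(for all x: φ) = there exists x: ¬φ, and ¬(there exists x: φ) = for all x: ¬φ.
Apply to the existential statement.

for all m: NOT(m ∈ A_19)


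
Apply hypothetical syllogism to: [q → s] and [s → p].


Hypothetical syllogism: from (P → Q) and (Q → R), infer (P → R).
Chain the two implications through the shared middle term 's'.

q → p


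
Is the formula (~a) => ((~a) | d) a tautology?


Build the truth table over {a, d}:
a | d | φ
---------
False | False | True
True | False | True
False | True | True
True | True | True
Every row evaluates to true.

Yes, it is a tautology.


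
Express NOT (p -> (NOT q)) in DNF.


Step 1: Rewrite implication then negate: ¬(¬p ∨ (¬q)) = p ∧ ¬(¬q).
Step 2: Eliminate any double negations (¬¬X = X).

p AND q


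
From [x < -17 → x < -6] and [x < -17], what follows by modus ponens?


Modus ponens: from (P → Q) and P, infer Q.
P = 'x < -17' is asserted, and P → Q holds, so Q follows.

x < -6.


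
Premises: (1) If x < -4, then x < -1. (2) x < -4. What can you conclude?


Modus ponens: from (P → Q) and P, infer Q.
P = 'x < -4' is asserted, and P → Q holds, so Q follows.

x < -1.


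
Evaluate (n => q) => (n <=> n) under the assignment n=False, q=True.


Substitute n=False, q=True:
n => q = False => True = True
n <=> n = False <=> False = True
(n => q) => (n <=> n) = True => True = True

True


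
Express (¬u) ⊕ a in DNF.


Step 1: (¬u) ⊕ a is true exactly when they disagree: ((¬u) ∧ ¬a) ∨ (¬(¬u) ∧ a).
Step 2: Eliminate any double negations (¬¬X = X).

((¬u) ∧ (¬a)) ∨ (u ∧ a)


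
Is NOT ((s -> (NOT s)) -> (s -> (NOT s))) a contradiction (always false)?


Truth table over {s}:
s | φ
-----
F | F
T | F
Every row is false.

Yes, it is a contradiction.


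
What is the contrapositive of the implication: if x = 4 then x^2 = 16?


The contrapositive of (P → Q) is (¬Q → ¬P); it is logically equivalent to the original.
Here P = 'x = 4' and Q = 'x^2 = 16'.

If not (x^2 = 16), then not (x = 4).


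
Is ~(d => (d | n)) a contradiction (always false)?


Truth table over {d, n}:
d | n | φ
---------
False | False | False
True | False | False
False | True | False
True | True | False
Every row is false.

Yes, it is a contradiction.


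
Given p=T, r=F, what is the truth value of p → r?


Implication is false only when antecedent is true and consequent is false.
Substitute: p=T, r=F.
T → F evaluates to F.

F
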